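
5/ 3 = 1.67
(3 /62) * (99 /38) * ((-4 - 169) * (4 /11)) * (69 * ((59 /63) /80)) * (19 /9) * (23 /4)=-5399503/69440 = -77.76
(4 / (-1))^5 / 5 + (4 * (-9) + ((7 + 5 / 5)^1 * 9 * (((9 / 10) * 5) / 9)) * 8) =236/5 = 47.20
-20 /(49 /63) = -180/7 = -25.71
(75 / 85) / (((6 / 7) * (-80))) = -7/544 = -0.01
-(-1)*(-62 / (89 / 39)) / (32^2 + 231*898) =-1209/9276559 = 0.00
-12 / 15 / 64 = -1/80 = -0.01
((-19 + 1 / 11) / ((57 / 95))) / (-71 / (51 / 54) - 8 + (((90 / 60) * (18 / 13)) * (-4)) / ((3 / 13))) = 8840/33429 = 0.26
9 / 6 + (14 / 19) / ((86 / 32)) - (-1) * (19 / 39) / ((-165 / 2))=18592973/10514790 = 1.77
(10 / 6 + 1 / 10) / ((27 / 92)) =2438/405 = 6.02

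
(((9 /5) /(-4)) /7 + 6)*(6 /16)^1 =2493/1120 = 2.23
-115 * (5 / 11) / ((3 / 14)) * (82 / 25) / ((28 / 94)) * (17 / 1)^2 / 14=-12808769/231 = -55449.22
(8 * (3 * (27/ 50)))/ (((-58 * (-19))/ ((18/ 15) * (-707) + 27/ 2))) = -676269/68875 = -9.82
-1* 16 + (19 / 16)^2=-3735/256 = -14.59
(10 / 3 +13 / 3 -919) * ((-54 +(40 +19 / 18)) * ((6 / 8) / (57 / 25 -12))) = -7962775/8748 = -910.24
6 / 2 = 3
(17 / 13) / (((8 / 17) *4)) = 289/416 = 0.69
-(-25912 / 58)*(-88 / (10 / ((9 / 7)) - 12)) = 5130576/551 = 9311.39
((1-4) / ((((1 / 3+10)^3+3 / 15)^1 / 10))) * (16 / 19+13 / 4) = -629775/5661316 = -0.11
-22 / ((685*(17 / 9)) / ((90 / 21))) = -1188/16303 = -0.07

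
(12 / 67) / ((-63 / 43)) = -172/1407 = -0.12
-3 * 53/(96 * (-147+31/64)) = 106/9377 = 0.01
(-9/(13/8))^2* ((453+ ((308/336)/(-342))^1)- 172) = 27677112/3211 = 8619.47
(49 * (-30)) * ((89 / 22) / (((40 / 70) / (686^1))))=-157061415/22 = -7139155.23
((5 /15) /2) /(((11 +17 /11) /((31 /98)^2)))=10571/7952112 = 0.00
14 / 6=7/3 = 2.33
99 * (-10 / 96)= -165/16 = -10.31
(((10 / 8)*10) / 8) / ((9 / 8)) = 25/18 = 1.39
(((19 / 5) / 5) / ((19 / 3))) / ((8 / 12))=9/50 = 0.18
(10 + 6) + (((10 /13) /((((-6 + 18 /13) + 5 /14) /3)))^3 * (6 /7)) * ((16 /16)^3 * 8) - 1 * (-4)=70413244/3723875 = 18.91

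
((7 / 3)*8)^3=175616/27 = 6504.30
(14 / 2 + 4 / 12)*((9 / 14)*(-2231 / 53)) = -73623/371 = -198.44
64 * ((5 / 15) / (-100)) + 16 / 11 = 1024/825 = 1.24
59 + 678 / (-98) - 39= 641/49 = 13.08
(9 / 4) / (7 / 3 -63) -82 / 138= -31711/50232 = -0.63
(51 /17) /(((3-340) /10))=-30/337 = -0.09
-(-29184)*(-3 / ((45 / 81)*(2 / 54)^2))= -574428672/5 = -114885734.40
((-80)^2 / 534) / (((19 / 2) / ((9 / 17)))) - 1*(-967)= 27817549/28747 = 967.67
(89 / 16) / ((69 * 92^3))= 89/859671552 = 0.00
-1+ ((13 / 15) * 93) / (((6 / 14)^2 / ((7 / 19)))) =137374/855 = 160.67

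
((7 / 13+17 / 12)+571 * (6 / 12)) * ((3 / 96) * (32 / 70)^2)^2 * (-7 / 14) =-358744/58524375 = -0.01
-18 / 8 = -9/4 = -2.25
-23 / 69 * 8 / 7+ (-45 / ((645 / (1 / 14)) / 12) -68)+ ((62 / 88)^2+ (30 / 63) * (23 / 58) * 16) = -64.92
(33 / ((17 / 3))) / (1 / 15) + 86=2947/17 = 173.35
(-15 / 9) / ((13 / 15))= -25/13 = -1.92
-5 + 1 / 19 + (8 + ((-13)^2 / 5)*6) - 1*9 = 196.85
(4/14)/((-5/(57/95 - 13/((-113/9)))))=-264/2825 = -0.09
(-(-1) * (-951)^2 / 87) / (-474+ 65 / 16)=-4823472/218051 = -22.12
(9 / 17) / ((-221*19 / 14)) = -126/71383 = 0.00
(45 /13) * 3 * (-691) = -93285/13 = -7175.77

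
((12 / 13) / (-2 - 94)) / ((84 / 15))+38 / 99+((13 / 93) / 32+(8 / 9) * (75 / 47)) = 379067305/210017808 = 1.80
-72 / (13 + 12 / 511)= -5.53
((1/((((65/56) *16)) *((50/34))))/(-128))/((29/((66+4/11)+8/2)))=-46053/66352000 = 0.00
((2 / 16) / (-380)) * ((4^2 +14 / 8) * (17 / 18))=-1207/218880 = -0.01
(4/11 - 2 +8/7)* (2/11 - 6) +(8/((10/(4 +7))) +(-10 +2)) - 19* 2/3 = -114286/12705 = -9.00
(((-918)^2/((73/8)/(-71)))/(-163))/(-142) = -3370896/11899 = -283.29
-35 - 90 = -125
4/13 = 0.31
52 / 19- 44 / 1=-41.26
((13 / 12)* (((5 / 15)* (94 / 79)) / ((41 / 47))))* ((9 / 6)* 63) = 603057/12956 = 46.55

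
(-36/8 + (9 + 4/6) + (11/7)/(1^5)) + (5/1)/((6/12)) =703/42 = 16.74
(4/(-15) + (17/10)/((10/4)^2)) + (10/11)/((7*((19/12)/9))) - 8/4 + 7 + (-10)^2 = 58013551/548625 = 105.74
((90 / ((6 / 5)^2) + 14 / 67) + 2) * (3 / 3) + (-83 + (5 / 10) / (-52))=-127519/6968 = -18.30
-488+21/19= -9251/19 = -486.89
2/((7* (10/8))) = 8/35 = 0.23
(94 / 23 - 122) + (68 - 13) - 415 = -10992/23 = -477.91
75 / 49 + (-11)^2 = 6004/49 = 122.53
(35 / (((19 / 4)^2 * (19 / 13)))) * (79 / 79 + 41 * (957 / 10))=28571816/6859 = 4165.59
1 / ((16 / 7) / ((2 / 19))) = 7/152 = 0.05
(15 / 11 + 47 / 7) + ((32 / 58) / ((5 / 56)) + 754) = 8577592/11165 = 768.26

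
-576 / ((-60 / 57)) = 2736/5 = 547.20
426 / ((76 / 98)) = 10437/19 = 549.32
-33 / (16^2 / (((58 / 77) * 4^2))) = -87/56 = -1.55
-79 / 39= -2.03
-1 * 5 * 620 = -3100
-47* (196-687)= 23077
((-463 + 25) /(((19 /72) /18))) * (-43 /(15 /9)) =73226592/95 = 770806.23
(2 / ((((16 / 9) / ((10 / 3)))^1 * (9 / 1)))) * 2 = 5/6 = 0.83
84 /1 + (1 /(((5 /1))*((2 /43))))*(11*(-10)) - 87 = -476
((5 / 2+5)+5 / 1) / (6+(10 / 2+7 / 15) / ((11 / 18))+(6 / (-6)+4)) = 1375/1974 = 0.70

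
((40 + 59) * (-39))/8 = -3861/8 = -482.62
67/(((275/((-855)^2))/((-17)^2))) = 566193483/11 = 51472134.82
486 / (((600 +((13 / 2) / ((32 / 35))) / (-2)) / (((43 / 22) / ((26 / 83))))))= 55505088/10917335 = 5.08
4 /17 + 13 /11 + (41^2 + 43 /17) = 315085/187 = 1684.95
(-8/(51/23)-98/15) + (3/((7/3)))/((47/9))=-276713/27965 = -9.89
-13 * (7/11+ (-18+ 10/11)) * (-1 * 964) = -2268292/11 = -206208.36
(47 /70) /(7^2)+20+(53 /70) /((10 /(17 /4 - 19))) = 2592657/137200 = 18.90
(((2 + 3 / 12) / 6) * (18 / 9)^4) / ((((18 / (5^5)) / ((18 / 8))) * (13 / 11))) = 103125/52 = 1983.17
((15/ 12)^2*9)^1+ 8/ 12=707/48 = 14.73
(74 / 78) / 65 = 37/2535 = 0.01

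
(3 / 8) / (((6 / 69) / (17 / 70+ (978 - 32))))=4570353/1120 = 4080.67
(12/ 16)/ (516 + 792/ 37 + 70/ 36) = 999/718414 = 0.00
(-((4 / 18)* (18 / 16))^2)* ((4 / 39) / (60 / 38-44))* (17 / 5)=323/628680 = 0.00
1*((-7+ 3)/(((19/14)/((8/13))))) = -448/247 = -1.81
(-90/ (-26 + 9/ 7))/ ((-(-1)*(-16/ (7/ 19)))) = -2205/26296 = -0.08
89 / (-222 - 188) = -89/410 = -0.22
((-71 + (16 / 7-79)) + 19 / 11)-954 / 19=-196.20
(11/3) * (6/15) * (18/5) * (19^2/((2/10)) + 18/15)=1192092/125 = 9536.74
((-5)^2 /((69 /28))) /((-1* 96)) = -175/1656 = -0.11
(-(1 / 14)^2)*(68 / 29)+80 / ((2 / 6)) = 341023/1421 = 239.99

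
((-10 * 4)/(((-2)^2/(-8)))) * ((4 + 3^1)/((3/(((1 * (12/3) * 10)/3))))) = 2488.89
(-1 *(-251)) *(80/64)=1255/4 = 313.75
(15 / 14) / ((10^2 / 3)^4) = 243/280000000 = 0.00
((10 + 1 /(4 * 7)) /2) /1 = 281/56 = 5.02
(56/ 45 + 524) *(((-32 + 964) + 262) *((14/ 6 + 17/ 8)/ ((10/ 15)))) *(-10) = -41940112.33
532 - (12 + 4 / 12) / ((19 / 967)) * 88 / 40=-241949/285 = -848.94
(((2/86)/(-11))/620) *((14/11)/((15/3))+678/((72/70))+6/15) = -217741/96775800 = 0.00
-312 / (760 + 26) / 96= -13/3144 = 0.00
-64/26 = -32/13 = -2.46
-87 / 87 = -1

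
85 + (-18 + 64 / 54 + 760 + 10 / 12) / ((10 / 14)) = 304189/270 = 1126.63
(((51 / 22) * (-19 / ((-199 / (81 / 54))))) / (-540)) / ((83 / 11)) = -323/3964080 = 0.00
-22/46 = -11/23 = -0.48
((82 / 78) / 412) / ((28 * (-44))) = -41/19795776 = 0.00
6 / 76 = 3/38 = 0.08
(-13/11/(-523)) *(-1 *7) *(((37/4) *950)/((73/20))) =-15993250/419969 = -38.08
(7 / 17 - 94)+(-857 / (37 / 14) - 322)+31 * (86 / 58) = -12657302/18241 = -693.89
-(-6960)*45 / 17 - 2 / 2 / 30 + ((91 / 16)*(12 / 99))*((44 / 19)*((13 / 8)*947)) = 269773431/12920 = 20880.30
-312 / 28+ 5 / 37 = -2851/259 = -11.01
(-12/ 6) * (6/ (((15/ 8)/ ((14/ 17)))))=-448/85 = -5.27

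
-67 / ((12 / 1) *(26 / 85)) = -5695/312 = -18.25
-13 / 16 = -0.81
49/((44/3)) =147/44 = 3.34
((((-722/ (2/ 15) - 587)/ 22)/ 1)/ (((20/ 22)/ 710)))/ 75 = -213071/75 = -2840.95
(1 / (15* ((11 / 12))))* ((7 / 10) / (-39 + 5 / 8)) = -112/84425 = 0.00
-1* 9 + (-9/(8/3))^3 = -24291/512 = -47.44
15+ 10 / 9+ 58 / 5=1247/45 = 27.71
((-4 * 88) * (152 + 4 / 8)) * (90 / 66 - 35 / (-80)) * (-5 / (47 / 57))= 27555225/47 = 586281.38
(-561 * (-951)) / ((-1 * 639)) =-59279/71 = -834.92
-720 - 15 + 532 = -203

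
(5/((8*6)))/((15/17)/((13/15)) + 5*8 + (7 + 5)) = 1105/562416 = 0.00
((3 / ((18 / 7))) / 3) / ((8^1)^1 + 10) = 7/324 = 0.02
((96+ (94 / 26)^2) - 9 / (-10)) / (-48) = -185851/81120 = -2.29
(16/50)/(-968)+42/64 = 63493/96800 = 0.66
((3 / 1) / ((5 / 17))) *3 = 30.60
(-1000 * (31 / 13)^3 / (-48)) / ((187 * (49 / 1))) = 3723875/120786666 = 0.03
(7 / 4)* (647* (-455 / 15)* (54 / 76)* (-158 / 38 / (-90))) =-32558981/28880 = -1127.39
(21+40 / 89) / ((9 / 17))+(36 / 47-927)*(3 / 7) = -13418966/37647 = -356.44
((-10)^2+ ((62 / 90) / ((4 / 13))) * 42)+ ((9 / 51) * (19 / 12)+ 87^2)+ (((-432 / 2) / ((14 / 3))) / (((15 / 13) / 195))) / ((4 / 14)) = -20006981/1020 = -19614.69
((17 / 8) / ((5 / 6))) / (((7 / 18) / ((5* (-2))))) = -459/7 = -65.57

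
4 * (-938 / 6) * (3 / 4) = -469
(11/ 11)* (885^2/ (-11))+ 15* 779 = -59517.27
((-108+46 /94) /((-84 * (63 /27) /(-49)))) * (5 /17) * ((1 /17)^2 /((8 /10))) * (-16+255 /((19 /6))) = -77437225/35098472 = -2.21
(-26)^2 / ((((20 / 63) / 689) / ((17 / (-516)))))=-41569437/860 = -48336.55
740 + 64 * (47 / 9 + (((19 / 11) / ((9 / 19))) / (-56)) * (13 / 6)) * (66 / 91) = 5594572/5733 = 975.85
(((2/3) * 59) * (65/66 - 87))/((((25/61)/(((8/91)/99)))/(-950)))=887311856/127413 = 6964.06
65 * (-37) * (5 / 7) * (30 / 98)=-180375/343 = -525.87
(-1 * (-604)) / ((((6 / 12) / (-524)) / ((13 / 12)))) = -2057224/3 = -685741.33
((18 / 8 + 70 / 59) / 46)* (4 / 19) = 811/51566 = 0.02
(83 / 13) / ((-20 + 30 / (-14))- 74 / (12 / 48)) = -581/28951 = -0.02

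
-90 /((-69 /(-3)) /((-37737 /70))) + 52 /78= 145603/69 = 2110.19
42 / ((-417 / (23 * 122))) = -39284/139 = -282.62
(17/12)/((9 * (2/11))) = 187/216 = 0.87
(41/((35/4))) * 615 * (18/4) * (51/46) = 2314737/161 = 14377.25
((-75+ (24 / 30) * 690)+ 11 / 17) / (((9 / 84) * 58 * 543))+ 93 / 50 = 2771449/1384650 = 2.00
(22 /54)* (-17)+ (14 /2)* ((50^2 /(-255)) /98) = -24503/3213 = -7.63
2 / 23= 0.09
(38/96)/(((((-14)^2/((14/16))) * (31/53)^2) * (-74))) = -53371/764617728 = 0.00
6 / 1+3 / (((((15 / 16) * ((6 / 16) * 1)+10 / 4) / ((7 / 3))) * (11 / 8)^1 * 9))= 223978/36135 = 6.20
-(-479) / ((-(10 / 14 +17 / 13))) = -43589/184 = -236.90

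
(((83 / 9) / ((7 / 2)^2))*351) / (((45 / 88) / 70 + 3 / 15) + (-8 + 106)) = 11394240/4234699 = 2.69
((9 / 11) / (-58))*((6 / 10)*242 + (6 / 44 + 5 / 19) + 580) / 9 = -1516503/1333420 = -1.14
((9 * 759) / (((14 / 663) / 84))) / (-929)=-27173718/929 = -29250.50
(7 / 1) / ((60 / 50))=35/6 = 5.83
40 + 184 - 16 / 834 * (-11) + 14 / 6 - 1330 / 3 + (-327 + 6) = -224258/417 = -537.79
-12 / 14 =-0.86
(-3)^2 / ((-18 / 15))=-15/2 = -7.50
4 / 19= 0.21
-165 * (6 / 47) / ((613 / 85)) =-84150/28811 = -2.92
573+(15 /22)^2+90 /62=8626047/15004 = 574.92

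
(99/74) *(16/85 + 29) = 245619/6290 = 39.05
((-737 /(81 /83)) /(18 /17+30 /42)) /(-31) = 7279349/529821 = 13.74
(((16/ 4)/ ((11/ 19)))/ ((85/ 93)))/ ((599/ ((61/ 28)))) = 107787/3920455 = 0.03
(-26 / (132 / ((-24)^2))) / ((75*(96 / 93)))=-403/275 = -1.47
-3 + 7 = 4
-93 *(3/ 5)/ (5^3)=-279/625 = -0.45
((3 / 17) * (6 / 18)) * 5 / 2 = 5/34 = 0.15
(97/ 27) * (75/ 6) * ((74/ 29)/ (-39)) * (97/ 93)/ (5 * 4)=-1740665/11359764 = -0.15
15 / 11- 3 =-18/11 = -1.64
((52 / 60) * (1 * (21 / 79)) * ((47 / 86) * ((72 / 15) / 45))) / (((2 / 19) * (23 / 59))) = 9589034/29299125 = 0.33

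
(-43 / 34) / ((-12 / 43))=1849/408 = 4.53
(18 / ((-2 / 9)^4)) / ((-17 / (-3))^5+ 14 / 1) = 14348907/11386072 = 1.26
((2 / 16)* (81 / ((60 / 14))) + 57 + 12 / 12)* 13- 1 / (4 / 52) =61737/80 = 771.71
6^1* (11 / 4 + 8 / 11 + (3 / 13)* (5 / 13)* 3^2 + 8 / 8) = 31.66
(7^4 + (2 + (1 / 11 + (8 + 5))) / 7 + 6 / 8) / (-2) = -740403/616 = -1201.95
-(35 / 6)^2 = -1225/36 = -34.03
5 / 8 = 0.62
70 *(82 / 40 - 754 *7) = -738633/2 = -369316.50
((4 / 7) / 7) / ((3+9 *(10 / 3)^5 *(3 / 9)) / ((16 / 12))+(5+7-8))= 432/4933075 = 0.00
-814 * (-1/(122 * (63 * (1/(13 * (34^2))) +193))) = 165308/4781851 = 0.03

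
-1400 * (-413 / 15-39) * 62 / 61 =17325280/183 = 94673.66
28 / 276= 7/69 = 0.10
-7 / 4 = -1.75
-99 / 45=-11/5 = -2.20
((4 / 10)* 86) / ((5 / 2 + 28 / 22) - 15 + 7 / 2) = -1892/425 = -4.45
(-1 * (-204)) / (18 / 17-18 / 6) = -1156/11 = -105.09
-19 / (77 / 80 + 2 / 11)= -880/53 = -16.60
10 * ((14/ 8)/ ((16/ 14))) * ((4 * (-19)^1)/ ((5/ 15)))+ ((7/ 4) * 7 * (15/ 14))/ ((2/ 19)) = -3366.56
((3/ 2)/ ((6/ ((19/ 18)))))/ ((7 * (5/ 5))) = 19/504 = 0.04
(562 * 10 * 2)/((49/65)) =730600/49 = 14910.20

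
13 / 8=1.62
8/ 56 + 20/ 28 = 6/7 = 0.86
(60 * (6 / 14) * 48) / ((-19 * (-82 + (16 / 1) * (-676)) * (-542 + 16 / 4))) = -2160/194948873 = 0.00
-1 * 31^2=-961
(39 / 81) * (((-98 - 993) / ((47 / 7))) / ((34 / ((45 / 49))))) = -70915/33558 = -2.11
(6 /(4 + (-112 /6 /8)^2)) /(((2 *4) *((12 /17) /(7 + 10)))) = 153/80 = 1.91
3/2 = 1.50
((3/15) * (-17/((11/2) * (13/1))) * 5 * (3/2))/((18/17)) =-289/858 = -0.34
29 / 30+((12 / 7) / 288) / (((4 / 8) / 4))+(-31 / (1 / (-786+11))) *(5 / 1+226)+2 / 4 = 194242178/35 = 5549776.51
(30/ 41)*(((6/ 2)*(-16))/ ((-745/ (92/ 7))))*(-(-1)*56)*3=635904/6109 = 104.09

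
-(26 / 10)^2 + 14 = 181/25 = 7.24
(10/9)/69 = 0.02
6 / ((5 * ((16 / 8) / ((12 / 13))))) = 36/65 = 0.55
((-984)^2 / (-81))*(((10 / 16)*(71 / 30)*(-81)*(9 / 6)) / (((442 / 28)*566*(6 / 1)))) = 2506371/62543 = 40.07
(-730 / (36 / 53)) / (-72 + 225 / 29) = 561005/33534 = 16.73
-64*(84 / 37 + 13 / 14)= -53024/259 = -204.73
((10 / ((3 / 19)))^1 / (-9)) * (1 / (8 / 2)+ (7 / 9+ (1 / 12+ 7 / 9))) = -3230/243 = -13.29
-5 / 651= -0.01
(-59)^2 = 3481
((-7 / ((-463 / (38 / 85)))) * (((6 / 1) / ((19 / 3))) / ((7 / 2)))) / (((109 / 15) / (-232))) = -50112/857939 = -0.06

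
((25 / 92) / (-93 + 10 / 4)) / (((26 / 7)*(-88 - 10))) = 25/3030664 = 0.00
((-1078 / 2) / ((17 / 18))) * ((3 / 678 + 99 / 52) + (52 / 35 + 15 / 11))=-678067551/249730 = -2715.20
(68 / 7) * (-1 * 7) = -68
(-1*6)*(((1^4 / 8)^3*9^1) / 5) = -27/1280 = -0.02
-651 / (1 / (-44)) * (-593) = -16985892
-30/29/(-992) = 15/14384 = 0.00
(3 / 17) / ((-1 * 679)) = -3/11543 = 0.00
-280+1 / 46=-12879/46 = -279.98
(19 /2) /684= 1/72 = 0.01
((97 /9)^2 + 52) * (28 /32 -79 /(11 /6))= -50602015/7128 = -7099.05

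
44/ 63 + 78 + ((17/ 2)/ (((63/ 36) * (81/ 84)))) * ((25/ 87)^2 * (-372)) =-36252898/476847 = -76.03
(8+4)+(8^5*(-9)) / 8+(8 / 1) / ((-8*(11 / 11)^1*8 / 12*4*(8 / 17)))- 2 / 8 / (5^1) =-11792911/320 = -36852.85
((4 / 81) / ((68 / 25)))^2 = 625/1896129 = 0.00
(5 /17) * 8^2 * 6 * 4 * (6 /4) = 11520/17 = 677.65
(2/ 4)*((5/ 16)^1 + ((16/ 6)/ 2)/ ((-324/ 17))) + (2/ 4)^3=1915/7776 = 0.25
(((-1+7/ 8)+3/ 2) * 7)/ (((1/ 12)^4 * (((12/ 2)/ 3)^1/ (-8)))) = -798336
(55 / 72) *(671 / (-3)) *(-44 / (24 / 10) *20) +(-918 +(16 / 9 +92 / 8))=5001155/81 = 61742.65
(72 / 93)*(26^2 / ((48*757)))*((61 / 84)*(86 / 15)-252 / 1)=-3.57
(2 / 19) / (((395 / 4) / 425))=0.45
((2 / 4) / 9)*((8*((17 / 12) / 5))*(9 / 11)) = 17/165 = 0.10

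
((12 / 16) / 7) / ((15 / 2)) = 1/70 = 0.01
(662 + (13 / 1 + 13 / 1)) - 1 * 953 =-265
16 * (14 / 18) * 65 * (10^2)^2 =72800000/9 = 8088888.89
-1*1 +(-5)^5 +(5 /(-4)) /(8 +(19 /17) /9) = -15543237/4972 = -3126.15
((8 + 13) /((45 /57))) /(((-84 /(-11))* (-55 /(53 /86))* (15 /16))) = -2014/48375 = -0.04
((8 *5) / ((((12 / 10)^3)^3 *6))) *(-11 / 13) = -107421875/98257536 = -1.09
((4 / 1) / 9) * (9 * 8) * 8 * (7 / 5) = 1792/5 = 358.40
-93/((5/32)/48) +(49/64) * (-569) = -29005.24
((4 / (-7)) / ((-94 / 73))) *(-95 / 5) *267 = -740658/329 = -2251.24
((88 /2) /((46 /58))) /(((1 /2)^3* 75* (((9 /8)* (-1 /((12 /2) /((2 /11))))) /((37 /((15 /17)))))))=-7279.01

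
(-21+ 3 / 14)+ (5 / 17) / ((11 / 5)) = -54067/2618 = -20.65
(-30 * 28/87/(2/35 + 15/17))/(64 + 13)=-23800/178321 = -0.13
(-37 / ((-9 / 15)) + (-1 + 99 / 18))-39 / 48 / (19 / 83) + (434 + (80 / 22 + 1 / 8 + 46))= 5481271/10032 = 546.38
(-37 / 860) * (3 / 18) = -37/5160 = -0.01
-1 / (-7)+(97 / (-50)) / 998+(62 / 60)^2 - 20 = -29537119/1571850 = -18.79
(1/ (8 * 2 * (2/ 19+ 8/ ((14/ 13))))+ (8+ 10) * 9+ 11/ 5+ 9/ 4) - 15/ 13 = 172260461/1042080 = 165.30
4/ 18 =2/9 = 0.22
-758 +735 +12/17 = -379/17 = -22.29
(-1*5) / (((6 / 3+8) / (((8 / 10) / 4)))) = -1/10 = -0.10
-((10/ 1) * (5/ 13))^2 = -2500/169 = -14.79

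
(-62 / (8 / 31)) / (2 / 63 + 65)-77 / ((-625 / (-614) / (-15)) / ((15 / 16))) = 868613697/819400 = 1060.06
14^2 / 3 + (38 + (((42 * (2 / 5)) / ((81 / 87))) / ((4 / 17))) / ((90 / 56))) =305878/2025 = 151.05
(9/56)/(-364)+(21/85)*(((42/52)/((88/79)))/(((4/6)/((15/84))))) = 724887/15247232 = 0.05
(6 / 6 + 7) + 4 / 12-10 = -1.67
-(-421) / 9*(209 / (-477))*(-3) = 87989/1431 = 61.49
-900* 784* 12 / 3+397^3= 59748373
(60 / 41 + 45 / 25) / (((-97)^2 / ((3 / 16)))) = 2007/30861520 = 0.00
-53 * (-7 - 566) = 30369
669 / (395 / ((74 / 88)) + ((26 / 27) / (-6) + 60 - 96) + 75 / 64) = 128319552/83386823 = 1.54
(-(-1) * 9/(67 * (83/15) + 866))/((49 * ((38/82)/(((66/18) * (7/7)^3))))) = 20295/17270981 = 0.00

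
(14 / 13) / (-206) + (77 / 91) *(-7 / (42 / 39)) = -14743/2678 = -5.51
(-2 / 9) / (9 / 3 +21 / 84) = -8/117 = -0.07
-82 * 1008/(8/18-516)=23247/145 = 160.32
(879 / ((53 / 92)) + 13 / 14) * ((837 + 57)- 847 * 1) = 53243527/742 = 71756.77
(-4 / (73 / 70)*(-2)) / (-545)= -112/7957 = -0.01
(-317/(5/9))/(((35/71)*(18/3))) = -67521/350 = -192.92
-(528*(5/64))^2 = -27225/16 = -1701.56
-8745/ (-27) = 2915/9 = 323.89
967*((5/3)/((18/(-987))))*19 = -30223585/18 = -1679088.06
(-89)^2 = 7921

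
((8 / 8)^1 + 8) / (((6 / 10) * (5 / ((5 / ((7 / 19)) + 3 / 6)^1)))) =591/14 = 42.21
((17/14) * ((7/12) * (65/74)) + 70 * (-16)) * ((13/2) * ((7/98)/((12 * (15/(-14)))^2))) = -36181873/11508480 = -3.14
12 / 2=6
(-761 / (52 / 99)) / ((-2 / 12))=226017/26 = 8692.96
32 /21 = 1.52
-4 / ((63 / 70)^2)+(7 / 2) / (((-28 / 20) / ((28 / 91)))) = -6010/1053 = -5.71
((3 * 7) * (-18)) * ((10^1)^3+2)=-378756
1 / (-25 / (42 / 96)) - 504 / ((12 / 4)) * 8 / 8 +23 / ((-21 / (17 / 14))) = -9957629/58800 = -169.35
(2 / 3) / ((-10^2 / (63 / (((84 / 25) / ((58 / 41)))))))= -29/164 = -0.18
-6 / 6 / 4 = -1/4 = -0.25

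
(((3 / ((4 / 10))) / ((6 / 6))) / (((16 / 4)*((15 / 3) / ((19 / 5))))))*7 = 399/40 = 9.98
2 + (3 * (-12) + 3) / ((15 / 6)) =-56/5 = -11.20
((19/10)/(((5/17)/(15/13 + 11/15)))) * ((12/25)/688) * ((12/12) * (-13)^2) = 193154/134375 = 1.44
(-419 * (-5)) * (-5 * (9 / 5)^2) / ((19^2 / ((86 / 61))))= -2918754/22021 = -132.54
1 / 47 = 0.02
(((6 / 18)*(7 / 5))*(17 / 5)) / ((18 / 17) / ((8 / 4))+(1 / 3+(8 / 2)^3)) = 2023/82700 = 0.02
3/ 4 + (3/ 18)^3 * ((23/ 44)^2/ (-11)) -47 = -212747569/4599936 = -46.25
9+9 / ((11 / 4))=135/11 = 12.27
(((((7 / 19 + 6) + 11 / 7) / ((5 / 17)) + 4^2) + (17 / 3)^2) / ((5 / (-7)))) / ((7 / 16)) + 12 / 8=-14294641/59850 = -238.84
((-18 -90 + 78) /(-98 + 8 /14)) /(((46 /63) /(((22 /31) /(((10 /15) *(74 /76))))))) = 377055/817811 = 0.46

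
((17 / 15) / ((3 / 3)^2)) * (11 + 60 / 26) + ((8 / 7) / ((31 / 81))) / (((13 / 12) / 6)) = 1338037/42315 = 31.62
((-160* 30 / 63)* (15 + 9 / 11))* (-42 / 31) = 556800/341 = 1632.84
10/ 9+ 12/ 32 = 107/72 = 1.49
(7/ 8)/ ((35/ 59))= 59/40 = 1.48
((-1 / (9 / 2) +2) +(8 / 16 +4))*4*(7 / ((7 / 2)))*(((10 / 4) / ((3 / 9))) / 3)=1130/9 = 125.56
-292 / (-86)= 146/43 = 3.40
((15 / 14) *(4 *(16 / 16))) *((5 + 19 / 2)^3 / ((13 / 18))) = 3292515/182 = 18090.74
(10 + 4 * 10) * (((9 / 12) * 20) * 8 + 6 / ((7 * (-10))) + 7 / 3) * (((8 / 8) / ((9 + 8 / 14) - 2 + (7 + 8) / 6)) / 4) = 64180/423 = 151.73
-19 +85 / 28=-447/28 = -15.96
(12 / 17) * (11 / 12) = 11/17 = 0.65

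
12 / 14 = 0.86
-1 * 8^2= -64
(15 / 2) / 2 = 15/4 = 3.75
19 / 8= 2.38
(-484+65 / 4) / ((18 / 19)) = -35549/72 = -493.74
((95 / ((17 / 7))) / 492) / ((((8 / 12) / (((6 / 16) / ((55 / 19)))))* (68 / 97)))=735357/33366784 = 0.02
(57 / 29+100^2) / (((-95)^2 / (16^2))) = 74254592/261725 = 283.71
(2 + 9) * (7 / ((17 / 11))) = 847/17 = 49.82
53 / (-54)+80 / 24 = 127/54 = 2.35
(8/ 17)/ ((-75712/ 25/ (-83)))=2075/160888 = 0.01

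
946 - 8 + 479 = 1417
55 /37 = 1.49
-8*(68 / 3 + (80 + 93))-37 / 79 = -371095/237 = -1565.80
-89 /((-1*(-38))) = -89/38 = -2.34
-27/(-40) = 27/40 = 0.68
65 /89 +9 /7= 1256/623 = 2.02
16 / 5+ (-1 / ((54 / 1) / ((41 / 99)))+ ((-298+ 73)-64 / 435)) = -172052699/775170 = -221.95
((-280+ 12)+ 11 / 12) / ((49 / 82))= -131405/294 = -446.96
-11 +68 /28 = -60/7 = -8.57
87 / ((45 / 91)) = 2639/15 = 175.93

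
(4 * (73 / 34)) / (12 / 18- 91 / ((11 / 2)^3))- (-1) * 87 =644970/4063 = 158.74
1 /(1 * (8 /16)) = 2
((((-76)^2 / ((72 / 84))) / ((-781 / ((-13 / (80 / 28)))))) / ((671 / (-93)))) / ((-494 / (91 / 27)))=2626351/70746885 = 0.04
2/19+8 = 154/19 = 8.11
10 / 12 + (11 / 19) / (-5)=409/570 = 0.72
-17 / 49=-0.35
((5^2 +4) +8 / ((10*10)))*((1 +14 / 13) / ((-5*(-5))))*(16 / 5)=314064/40625 = 7.73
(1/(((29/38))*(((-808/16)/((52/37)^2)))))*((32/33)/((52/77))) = -885248/12029403 = -0.07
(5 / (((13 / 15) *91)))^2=5625/1399489 = 0.00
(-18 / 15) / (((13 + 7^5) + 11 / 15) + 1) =-9/126163 = 0.00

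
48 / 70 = 24/35 = 0.69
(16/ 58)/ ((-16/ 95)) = -95/58 = -1.64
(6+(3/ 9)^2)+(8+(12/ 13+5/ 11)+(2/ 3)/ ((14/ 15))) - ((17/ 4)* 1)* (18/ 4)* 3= -2967347/72072 = -41.17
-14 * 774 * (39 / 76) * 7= -739557/19 = -38924.05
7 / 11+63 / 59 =1106/649 = 1.70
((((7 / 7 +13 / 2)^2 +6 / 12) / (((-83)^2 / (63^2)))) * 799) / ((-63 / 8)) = -22852998/6889 = -3317.32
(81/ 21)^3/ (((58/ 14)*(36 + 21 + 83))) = 19683/198940 = 0.10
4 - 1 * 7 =-3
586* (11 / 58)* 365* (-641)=-754069195/29 = -26002386.03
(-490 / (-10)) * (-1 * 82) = -4018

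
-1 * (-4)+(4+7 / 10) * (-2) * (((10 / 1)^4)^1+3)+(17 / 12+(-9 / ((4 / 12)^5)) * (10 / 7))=-40801769/420 = -97147.07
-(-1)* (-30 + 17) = -13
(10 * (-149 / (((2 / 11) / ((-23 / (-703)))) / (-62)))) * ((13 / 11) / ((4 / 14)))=48337835/703 = 68759.37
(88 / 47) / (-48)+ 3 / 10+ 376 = 376.26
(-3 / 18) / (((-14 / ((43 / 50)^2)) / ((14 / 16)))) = 1849/240000 = 0.01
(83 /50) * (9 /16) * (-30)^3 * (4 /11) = -100845/11 = -9167.73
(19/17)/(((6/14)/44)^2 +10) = 1802416/16127033 = 0.11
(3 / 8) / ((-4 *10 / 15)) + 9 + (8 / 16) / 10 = 2851/320 = 8.91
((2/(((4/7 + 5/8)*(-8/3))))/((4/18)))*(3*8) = -4536/67 = -67.70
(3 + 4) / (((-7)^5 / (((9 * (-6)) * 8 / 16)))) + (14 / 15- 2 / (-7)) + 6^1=260399/36015 = 7.23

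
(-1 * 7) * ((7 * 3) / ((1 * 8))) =-147/8 = -18.38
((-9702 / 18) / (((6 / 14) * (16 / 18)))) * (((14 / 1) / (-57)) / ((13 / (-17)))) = -448987/988 = -454.44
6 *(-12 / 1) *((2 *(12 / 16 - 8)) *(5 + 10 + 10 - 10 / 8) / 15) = 1653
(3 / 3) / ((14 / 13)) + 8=125/14 = 8.93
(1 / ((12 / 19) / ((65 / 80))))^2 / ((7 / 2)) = 61009/129024 = 0.47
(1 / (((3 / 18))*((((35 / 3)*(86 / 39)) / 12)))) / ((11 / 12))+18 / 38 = 1109331/314545 = 3.53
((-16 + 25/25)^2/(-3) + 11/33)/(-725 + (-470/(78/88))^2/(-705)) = 340704/5128015 = 0.07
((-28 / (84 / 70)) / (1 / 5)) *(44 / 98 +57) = -140750/21 = -6702.38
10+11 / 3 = 41/3 = 13.67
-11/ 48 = -0.23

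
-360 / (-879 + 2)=360/877 = 0.41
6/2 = 3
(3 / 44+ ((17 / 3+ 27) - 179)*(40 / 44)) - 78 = -27847/132 = -210.96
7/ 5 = 1.40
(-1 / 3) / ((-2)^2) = -1/12 = -0.08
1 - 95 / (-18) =6.28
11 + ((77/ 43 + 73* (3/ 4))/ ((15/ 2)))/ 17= 50191/4386 = 11.44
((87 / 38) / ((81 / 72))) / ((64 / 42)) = 203/152 = 1.34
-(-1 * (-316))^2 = -99856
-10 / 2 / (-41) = 5/41 = 0.12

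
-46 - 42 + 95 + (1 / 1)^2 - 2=6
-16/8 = -2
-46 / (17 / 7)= -322/17 = -18.94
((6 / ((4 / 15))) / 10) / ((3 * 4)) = 3/16 = 0.19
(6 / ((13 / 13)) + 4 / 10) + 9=77/5 = 15.40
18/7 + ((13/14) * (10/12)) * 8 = 184/21 = 8.76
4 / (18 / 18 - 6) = -4/5 = -0.80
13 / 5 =2.60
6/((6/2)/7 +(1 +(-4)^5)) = -7/1193 = -0.01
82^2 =6724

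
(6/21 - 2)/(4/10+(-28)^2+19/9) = -540/247751 = 0.00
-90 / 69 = -1.30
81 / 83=0.98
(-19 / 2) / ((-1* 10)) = 19/20 = 0.95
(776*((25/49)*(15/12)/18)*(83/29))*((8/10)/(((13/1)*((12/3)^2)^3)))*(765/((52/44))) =188192125/245912576 = 0.77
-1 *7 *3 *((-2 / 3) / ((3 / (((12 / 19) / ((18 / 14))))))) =392/171 = 2.29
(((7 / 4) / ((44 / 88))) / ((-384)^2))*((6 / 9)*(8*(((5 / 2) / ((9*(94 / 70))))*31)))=37975/46780416 = 0.00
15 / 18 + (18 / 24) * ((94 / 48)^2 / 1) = 2849/768 = 3.71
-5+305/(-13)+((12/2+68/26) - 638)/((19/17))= -591.60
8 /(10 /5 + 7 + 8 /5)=40/53 = 0.75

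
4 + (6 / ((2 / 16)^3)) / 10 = 1556/5 = 311.20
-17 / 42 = -0.40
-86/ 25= -3.44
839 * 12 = 10068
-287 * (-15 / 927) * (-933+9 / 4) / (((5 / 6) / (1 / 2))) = -1068501/412 = -2593.45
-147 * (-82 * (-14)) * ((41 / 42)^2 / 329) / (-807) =0.61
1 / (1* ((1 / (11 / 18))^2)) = 121/324 = 0.37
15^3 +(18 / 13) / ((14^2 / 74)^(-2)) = 60237747/17797 = 3384.71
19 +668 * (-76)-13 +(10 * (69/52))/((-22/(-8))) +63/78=-14516321/286 = -50756.37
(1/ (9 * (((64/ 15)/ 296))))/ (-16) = -185/384 = -0.48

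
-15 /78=-5/26 = -0.19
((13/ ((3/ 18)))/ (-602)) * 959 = -5343/43 = -124.26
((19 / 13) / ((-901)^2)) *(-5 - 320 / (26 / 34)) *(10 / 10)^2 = -104595/137194369 = 0.00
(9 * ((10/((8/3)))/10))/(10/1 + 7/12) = 81/254 = 0.32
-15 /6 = -5/2 = -2.50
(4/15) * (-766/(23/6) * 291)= -1783248/115 = -15506.50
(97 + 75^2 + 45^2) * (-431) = -3338957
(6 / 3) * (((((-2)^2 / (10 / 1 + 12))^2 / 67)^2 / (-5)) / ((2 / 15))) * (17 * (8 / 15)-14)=1184/328617245 = 0.00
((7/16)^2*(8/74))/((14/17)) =119/4736 = 0.03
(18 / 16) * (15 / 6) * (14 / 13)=315/104 = 3.03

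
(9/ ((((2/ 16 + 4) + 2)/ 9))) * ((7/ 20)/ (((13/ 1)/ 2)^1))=324/455 = 0.71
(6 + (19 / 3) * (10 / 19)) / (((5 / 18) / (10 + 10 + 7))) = 4536/5 = 907.20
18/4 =9/2 = 4.50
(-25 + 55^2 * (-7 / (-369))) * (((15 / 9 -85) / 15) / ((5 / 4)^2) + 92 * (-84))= -831528800/3321 = -250385.06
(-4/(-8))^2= 1/4 = 0.25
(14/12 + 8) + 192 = 1207/6 = 201.17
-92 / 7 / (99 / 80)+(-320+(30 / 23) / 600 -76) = -129621787/318780 = -406.62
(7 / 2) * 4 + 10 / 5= 16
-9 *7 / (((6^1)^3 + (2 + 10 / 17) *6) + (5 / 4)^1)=-0.27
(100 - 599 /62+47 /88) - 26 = 176973/2728 = 64.87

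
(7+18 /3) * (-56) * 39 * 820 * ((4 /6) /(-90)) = 1552096/9 = 172455.11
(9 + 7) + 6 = 22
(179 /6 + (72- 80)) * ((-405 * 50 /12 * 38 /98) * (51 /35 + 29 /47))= -29632.24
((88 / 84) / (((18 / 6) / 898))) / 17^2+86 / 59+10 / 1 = 13473536/1074213 = 12.54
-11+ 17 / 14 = -137/14 = -9.79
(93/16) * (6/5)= 6.98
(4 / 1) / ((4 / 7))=7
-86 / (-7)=86/7 = 12.29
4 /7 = 0.57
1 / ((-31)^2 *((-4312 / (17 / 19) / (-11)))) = 17/7157528 = 0.00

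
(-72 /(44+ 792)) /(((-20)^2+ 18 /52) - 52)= -156/630971 = 0.00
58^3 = 195112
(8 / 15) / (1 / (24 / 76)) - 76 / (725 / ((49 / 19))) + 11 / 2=148717/27550 = 5.40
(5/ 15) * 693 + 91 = 322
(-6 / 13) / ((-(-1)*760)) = -3/4940 = 0.00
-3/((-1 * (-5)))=-3/5 = -0.60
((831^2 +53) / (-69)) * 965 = -666442510/69 = -9658587.10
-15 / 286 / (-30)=1/572 = 0.00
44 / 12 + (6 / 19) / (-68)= 7097/1938 = 3.66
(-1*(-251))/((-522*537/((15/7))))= -1255/654066 = 0.00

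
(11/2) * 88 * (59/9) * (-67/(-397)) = 1913252/3573 = 535.47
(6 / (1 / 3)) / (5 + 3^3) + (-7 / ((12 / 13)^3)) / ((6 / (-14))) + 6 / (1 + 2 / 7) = 134761/5184 = 26.00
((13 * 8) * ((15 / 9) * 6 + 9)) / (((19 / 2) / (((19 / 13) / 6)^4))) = 130321/177957 = 0.73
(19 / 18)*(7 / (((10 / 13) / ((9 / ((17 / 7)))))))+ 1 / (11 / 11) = 12443/340 = 36.60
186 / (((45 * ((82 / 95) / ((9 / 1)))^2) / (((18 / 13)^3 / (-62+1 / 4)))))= -927462960/48011041 = -19.32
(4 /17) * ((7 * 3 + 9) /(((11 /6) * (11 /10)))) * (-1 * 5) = -36000/2057 = -17.50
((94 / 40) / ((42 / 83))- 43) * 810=-31068.32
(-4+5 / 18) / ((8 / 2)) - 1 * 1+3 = 77/72 = 1.07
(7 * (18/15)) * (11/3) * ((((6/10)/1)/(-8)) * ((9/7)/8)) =-297/800 = -0.37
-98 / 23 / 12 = -49/138 = -0.36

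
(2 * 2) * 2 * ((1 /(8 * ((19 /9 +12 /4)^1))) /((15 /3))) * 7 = 63/230 = 0.27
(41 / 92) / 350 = 41/32200 = 0.00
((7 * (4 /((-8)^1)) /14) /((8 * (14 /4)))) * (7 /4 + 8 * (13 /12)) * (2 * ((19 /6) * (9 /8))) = -2375/3584 = -0.66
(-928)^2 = 861184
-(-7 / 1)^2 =-49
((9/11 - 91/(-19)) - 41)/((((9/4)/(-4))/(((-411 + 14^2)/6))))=-12722840/5643 = -2254.62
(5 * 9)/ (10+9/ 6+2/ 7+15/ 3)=126/47 = 2.68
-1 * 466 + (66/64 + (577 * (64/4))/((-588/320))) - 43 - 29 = -26159821/4704 = -5561.19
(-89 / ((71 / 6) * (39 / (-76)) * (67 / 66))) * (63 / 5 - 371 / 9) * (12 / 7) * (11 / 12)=-602374784/927615 = -649.38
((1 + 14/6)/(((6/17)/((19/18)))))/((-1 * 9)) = -1615/1458 = -1.11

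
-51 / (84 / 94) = -799/14 = -57.07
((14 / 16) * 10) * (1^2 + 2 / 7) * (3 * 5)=675/4 = 168.75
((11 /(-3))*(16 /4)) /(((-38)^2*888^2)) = -11/853993152 = 0.00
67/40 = 1.68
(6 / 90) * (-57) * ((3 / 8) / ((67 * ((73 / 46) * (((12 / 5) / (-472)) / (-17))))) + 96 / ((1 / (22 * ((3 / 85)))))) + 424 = 398837937/4157350 = 95.94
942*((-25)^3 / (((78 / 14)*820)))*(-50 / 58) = 85859375/30914 = 2777.36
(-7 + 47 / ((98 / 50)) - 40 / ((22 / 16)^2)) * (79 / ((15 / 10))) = -220.01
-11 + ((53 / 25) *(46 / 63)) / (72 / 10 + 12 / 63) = -62801/5820 = -10.79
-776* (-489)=379464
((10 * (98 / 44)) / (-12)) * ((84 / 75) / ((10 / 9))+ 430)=-659981/825 = -799.98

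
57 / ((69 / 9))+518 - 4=11993/23 = 521.43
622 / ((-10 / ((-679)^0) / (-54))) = 16794/5 = 3358.80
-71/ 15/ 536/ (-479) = 71/3851160 = 0.00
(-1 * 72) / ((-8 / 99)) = 891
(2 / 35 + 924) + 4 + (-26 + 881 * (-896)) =-27596588/35 = -788473.94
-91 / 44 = -2.07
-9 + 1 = -8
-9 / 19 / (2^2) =-9/76 = -0.12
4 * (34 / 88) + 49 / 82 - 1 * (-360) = 326653/902 = 362.14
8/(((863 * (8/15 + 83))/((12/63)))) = 160/7569373 = 0.00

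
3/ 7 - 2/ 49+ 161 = 7908/49 = 161.39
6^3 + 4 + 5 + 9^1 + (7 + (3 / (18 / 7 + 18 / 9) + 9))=8021/32 = 250.66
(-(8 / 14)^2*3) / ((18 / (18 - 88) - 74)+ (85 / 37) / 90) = 159840/12112373 = 0.01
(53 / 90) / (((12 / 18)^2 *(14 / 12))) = 159/140 = 1.14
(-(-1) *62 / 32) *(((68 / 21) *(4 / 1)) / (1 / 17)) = 8959/21 = 426.62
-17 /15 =-1.13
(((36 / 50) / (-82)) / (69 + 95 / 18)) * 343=-7938/195775 = -0.04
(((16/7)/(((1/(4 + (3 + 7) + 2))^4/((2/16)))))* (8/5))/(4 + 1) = 1048576/175 = 5991.86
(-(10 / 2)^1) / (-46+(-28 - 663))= 5/737 = 0.01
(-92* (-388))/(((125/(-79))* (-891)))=2819984/111375 = 25.32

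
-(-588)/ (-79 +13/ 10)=-280/37 = -7.57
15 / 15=1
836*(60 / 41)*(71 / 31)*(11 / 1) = 39174960/1271 = 30822.16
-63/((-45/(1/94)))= 7/470 = 0.01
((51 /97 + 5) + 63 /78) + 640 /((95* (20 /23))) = 3373627/239590 = 14.08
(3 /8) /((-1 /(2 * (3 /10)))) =-9/40 = -0.22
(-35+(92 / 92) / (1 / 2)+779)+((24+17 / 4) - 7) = 3069/4 = 767.25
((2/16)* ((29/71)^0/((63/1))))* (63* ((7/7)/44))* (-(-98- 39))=137/352 = 0.39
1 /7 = 0.14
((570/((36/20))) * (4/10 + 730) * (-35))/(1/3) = -24285800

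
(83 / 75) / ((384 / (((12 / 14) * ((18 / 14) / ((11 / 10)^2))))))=249/94864 = 0.00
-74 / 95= -0.78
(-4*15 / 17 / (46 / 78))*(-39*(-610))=-55668600/391 = -142374.94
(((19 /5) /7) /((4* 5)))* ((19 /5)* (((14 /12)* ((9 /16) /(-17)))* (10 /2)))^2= 432117/29593600 = 0.01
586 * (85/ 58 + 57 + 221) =4749237/29 = 163766.79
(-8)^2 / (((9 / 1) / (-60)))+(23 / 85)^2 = -9246413/21675 = -426.59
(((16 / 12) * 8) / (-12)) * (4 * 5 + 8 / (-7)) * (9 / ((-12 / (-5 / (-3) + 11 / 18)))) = 1804/63 = 28.63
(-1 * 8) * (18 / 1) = -144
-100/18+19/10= -329/90 = -3.66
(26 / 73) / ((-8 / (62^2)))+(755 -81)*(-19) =-947331/73 = -12977.14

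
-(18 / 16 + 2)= -25/8 = -3.12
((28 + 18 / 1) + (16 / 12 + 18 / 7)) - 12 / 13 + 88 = 37396/273 = 136.98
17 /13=1.31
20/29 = 0.69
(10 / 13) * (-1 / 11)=-10/143 = -0.07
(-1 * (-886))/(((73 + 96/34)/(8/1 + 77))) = 1280270/1289 = 993.23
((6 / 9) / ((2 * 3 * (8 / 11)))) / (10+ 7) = 11/1224 = 0.01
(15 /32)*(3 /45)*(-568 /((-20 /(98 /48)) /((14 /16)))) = 24353/15360 = 1.59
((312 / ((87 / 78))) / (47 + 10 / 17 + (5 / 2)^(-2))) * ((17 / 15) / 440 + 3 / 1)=17.59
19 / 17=1.12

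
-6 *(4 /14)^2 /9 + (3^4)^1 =11899/147 = 80.95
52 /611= 4/47 = 0.09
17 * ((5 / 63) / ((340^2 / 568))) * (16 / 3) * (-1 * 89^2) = -280.06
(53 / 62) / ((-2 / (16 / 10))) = -0.68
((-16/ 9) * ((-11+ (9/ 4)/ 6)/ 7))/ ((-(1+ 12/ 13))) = -442/315 = -1.40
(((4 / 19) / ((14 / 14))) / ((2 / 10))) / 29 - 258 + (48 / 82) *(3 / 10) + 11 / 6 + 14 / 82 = -173352509/677730 = -255.78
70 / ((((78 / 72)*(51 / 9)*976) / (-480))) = -75600/13481 = -5.61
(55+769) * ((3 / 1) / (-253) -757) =-157815776/253 = -623777.77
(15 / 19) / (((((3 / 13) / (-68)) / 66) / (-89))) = 1366477.89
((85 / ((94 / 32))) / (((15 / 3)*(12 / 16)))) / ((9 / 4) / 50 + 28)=0.28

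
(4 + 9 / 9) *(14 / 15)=14/3 = 4.67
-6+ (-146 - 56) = -208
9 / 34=0.26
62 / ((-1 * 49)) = -62/49 = -1.27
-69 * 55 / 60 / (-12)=5.27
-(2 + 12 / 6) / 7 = -4/7 = -0.57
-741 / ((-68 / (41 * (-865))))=-26279565/68 = -386464.19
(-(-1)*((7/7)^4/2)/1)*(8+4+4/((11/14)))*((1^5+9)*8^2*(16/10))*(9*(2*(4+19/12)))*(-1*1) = -9673728/11 = -879429.82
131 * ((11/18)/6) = 1441/108 = 13.34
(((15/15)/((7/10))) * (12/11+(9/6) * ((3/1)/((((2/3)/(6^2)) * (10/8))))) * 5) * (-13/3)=-66560/11 = -6050.91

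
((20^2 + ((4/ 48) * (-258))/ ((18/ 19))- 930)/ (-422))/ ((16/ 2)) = 0.16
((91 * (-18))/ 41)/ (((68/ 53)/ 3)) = -130221/1394 = -93.42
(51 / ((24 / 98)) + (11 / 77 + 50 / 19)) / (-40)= -22453/4256 = -5.28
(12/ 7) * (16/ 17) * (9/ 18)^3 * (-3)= -72/119 = -0.61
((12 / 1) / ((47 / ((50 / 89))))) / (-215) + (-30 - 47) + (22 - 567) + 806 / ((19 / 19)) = 33095776/179869 = 184.00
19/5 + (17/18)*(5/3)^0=427/90 = 4.74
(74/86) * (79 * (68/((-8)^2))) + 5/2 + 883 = 658915/688 = 957.73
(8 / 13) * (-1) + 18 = 226/13 = 17.38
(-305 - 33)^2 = 114244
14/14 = 1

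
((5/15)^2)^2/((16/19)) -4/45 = -481/6480 = -0.07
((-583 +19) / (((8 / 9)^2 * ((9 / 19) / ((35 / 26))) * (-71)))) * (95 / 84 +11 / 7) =9121995/118144 = 77.21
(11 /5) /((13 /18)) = 198/65 = 3.05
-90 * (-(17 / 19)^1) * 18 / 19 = 27540/361 = 76.29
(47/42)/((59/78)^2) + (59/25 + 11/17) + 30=362074926/10355975 = 34.96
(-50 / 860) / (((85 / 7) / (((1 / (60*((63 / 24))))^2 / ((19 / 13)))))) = -26/196876575 = 0.00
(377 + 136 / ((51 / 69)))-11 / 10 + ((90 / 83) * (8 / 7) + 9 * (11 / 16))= 26369347/46480 = 567.33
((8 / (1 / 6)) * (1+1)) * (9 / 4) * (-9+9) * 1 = 0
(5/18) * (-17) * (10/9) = -425/81 = -5.25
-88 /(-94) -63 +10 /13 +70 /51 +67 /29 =-52061912/903669 = -57.61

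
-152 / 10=-76/5 = -15.20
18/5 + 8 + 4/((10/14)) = 86/5 = 17.20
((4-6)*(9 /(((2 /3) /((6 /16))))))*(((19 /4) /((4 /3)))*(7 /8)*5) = -161595/1024 = -157.81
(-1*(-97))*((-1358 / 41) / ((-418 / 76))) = 584.15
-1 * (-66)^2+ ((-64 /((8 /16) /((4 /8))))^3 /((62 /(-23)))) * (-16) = -1560307.48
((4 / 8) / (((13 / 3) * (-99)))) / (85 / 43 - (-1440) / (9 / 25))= -43/147648930 = 0.00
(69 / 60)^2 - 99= -39071/400 = -97.68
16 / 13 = 1.23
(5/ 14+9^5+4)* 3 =2480241/14 = 177160.07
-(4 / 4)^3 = -1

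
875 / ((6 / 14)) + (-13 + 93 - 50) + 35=6320/3 = 2106.67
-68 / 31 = -2.19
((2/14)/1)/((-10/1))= -1/70 = -0.01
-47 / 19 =-2.47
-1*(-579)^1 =579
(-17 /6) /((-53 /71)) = 1207/318 = 3.80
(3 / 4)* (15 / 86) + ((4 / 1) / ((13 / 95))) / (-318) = 0.04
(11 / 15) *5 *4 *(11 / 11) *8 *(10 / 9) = 130.37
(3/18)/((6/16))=4/9 = 0.44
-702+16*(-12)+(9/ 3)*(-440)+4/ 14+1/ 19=-2213.66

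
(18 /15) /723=2/1205 = 0.00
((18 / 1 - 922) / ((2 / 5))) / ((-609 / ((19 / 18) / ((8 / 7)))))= 10735/3132 = 3.43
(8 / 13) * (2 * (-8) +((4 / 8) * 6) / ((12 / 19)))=-90/13 = -6.92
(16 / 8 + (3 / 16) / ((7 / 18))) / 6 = 139/336 = 0.41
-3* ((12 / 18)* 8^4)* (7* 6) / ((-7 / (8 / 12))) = 32768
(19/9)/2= 19/18 = 1.06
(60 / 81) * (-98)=-1960/27 = -72.59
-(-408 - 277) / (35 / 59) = 8083/7 = 1154.71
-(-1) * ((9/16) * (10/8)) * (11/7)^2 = 5445/3136 = 1.74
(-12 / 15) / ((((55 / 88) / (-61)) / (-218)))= -425536/25 = -17021.44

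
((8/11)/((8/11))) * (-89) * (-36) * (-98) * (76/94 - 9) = 120886920/47 = 2572062.13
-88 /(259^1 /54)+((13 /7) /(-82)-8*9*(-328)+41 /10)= 179019121/7585 = 23601.73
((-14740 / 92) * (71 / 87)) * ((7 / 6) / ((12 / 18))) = -1831445/8004 = -228.82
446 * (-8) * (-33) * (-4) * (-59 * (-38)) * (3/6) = -527964096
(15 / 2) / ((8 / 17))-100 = -84.06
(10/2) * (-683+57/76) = -13645/4 = -3411.25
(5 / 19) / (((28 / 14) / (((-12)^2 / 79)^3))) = 7464960/9367741 = 0.80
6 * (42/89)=252/89 = 2.83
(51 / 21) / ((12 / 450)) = 1275/14 = 91.07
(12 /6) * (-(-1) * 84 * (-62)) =-10416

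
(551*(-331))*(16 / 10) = -1459048/5 = -291809.60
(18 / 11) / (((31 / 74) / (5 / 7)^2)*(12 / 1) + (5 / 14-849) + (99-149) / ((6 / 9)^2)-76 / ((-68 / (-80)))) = -330225/210017929 = 0.00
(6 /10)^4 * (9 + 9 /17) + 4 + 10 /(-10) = 44997/10625 = 4.24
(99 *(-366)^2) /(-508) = -3315411/127 = -26105.60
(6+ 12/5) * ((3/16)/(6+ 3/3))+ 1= 49/40 = 1.22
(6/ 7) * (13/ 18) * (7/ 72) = 13/216 = 0.06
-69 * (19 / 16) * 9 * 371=-4377429/16 = -273589.31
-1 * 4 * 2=-8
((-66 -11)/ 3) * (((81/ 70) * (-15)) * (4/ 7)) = 1782/7 = 254.57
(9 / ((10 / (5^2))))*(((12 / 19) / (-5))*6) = -324/19 = -17.05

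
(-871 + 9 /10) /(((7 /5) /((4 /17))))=-2486/17 = -146.24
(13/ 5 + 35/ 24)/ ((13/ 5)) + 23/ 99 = 18463/10296 = 1.79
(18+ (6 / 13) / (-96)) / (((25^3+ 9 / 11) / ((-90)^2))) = 83375325/8937968 = 9.33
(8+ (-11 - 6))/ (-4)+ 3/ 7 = 75/28 = 2.68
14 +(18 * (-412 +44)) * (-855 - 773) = 10783886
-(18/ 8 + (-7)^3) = 1363/4 = 340.75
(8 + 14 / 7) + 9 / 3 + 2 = 15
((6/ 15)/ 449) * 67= 134/2245 = 0.06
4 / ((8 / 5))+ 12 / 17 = 109/34 = 3.21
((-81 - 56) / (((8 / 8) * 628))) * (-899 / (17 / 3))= 369489/10676 = 34.61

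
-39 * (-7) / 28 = 39/4 = 9.75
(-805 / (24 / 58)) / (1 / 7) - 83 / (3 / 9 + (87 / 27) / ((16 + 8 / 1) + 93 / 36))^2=-4205891/300 = -14019.64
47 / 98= 0.48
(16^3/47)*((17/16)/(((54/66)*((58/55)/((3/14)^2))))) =329120/66787 = 4.93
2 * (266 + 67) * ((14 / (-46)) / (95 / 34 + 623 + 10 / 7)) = -1109556/3433417 = -0.32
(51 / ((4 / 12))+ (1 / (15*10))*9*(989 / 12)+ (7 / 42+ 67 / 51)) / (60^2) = 1626139/36720000 = 0.04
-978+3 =-975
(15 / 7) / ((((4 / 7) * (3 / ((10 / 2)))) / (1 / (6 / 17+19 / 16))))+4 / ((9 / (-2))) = 11948/3771 = 3.17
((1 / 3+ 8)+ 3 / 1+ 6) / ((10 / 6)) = 52/5 = 10.40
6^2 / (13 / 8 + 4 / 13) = 1248/67 = 18.63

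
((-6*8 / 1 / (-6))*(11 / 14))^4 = 3748096/2401 = 1561.06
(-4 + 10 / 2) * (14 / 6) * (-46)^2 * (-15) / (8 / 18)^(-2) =-1184960/81 = -14629.14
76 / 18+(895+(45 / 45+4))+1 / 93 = 252281/279 = 904.23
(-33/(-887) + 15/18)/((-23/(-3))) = 4633/40802 = 0.11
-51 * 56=-2856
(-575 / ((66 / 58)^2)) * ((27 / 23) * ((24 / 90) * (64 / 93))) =-1076480/11253 = -95.66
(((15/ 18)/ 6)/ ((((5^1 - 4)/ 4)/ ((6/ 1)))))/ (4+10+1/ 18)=60/253 = 0.24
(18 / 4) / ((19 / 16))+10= 262/19 = 13.79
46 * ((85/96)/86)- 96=-394333/4128 = -95.53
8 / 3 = 2.67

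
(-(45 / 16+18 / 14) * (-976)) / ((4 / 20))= 139995/7 = 19999.29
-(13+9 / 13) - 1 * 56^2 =-40946/13 = -3149.69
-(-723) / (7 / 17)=12291/7 = 1755.86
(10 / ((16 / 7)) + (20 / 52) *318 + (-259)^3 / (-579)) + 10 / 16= 226819972/7527 = 30134.18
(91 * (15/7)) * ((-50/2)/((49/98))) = -9750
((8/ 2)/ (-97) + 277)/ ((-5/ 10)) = -553.92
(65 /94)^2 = 4225/8836 = 0.48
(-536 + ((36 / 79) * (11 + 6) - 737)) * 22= -2199010/79 = -27835.57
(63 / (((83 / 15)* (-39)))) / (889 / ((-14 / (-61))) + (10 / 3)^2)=-810/10778131 = 0.00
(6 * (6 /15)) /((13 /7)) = 84/65 = 1.29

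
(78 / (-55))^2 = 6084/3025 = 2.01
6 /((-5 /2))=-12/5 = -2.40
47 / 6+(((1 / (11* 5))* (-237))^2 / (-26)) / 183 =56344303/7196475 = 7.83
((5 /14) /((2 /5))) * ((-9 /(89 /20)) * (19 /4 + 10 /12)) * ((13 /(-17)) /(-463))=-326625/19614532 = -0.02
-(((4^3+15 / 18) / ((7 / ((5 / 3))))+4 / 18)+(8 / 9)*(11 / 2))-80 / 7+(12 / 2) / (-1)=-1595/42 = -37.98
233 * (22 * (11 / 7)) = 8055.14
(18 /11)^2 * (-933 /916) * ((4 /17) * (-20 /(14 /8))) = 24183360/3297371 = 7.33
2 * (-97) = -194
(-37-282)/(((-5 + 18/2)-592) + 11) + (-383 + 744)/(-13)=-204150/7501 = -27.22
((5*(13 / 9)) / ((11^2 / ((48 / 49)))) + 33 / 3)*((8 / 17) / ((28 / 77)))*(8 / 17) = 3147152/467313 = 6.73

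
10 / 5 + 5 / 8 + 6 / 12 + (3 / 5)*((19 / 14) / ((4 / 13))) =202/35 = 5.77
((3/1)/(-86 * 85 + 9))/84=-1/204428 = 0.00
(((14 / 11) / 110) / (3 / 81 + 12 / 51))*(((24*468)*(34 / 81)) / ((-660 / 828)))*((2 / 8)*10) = -522613728/831875 = -628.24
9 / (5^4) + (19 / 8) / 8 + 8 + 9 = 692451/40000 = 17.31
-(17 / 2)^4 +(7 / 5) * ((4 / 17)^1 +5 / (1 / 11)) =-6994117/1360 = -5142.73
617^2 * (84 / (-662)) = -15988938/331 = -48304.95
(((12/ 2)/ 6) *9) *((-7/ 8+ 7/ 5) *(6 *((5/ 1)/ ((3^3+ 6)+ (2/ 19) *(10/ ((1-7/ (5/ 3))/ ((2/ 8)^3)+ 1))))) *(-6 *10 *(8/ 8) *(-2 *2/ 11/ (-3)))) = -31364820/1003849 = -31.24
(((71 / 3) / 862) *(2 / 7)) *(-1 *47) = -3337/9051 = -0.37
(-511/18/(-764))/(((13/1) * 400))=511/71510400 = 0.00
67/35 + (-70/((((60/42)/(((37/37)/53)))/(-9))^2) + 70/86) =2940965/1691018 = 1.74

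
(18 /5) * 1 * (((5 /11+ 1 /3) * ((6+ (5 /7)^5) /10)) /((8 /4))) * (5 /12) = 1351571/3697540 = 0.37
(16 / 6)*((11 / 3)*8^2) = 5632/9 = 625.78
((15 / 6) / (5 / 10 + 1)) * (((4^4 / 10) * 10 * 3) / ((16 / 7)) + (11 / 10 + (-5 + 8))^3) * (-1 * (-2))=404921/300 = 1349.74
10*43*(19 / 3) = 8170/3 = 2723.33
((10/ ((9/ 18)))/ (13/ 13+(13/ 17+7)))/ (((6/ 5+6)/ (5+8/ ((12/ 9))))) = 4675/1341 = 3.49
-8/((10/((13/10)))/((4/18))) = -52/225 = -0.23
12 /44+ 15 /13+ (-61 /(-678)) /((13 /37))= 163139/96954 = 1.68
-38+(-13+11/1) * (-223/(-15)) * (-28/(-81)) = -58658/1215 = -48.28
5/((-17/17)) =-5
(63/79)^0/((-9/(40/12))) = -10/27 = -0.37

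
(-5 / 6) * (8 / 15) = -4/9 = -0.44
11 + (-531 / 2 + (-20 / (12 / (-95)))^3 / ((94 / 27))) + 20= 53574916/47 = 1139891.83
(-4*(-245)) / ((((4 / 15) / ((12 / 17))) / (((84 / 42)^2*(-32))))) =-5644800/17 = -332047.06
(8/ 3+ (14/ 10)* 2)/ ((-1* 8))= -41/60 = -0.68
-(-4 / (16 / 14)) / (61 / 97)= 679/122 = 5.57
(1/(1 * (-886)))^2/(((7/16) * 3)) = 4/4121229 = 0.00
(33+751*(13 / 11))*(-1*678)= -624129.82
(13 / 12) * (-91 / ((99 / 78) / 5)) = -76895/198 = -388.36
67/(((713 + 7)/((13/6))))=871/4320 = 0.20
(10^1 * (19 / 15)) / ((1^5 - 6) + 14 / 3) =-38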